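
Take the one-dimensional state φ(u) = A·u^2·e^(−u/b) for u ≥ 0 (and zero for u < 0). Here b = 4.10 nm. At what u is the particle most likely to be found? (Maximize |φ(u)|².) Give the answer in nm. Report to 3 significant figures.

u ≈ 8.20 nm

Set d/du [|φ(u)|²] = 0 and solve for u > 0.
Solving yields u = 2·b.
With b = 4.10, the most probable position is 8.200 nm.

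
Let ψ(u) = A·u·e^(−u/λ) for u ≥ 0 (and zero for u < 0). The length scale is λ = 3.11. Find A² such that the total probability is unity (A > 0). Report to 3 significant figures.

We need A² ∫|f|² du = 1, taking the integral from 0 to ∞.
Recall ∫₀^∞ u^m e^(−u/β) du = m!·β^(m+1), carrying out the integral gives A² · λ^3/4.
Hence A² = 1/[λ^3/4].
Plugging in λ = 3.11 yields A = 0.3647.

A^2 ≈ 0.133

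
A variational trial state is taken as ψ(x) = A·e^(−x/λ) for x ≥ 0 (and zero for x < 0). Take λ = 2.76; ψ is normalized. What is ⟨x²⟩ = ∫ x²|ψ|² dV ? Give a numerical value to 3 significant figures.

By definition ⟨x²⟩ = ∫ x^2 |ψ(x)|² dx.
Evaluating both integrals, ⟨x²⟩ = λ^2/2.
With λ = 2.76, ⟨x^2⟩ = 3.809.

⟨x^2⟩ ≈ 3.81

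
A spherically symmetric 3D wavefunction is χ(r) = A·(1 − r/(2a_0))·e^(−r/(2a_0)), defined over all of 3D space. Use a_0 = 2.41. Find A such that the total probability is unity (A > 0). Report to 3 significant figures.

A ≈ 0.0533

Require ∫ |χ|² 4πr² dr = 1 over the whole domain.
The angular integral contributes 4π, leaving ∫₀^∞ r²|χ|² dr.
Recall ∫₀^∞ r^m e^(−r/β) dr = m!·β^(m+1), with χ = A·(1 − r/(2a_0))·e^(−r/(2a_0)), the integral evaluates to A²·[8·π·a_0^3].
Substituting a_0 = 2.41 gives A² = 0.002843, so A = 0.05332.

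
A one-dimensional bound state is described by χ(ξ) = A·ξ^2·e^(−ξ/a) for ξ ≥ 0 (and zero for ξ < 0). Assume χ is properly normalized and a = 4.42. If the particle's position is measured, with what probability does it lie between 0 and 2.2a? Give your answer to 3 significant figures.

P ≈ 0.449

The probability is P = ∫ |χ|² dξ over [0, 2.2a].
The normalization integral ∫|χ|²dξ over the whole domain equals 3·a^5/4·A², and A² cancels in the ratio.
Let u = ξ/a; then A² and the length scale cancel, so P = ∫_{0}^{2.2} u^4·e^(-2·u) du ÷ ∫_{0}^{∞} u^4·e^(-2·u) du.
An antiderivative of u^4·e^(-2·u) is -(u^4/2 + u^3 + 3·u^2/2 + 3·u/2 + 3/4)·e^(-2·u); evaluating from 0 to 2.2 gives ≈ 0.33661, while the full integral is 3/4.
Taking the ratio, P = 0.4488.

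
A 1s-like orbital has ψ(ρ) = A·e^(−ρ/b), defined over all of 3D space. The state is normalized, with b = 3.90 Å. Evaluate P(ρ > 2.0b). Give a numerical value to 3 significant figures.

With dV = 4πρ²dρ, the probability is ∫|ψ|² dV over ρ > 2.0b.
Normalization gives A² = 1/(π·b^3).
Let u = ρ/b; then A², 4π and the length scale all cancel, so P = ∫_{2.0}^{∞} u^2·e^(-2·u) du ÷ ∫_{0}^{∞} u^2·e^(-2·u) du.
Using ∫ u^2·e^(-2·u) du = -(2·u^2 + 2·u + 1)·e^(-2·u)/4, the numerator is 13·e^(-4)/4 and the denominator is 1/4.
Taking the ratio yields P = 0.2381.

P ≈ 0.238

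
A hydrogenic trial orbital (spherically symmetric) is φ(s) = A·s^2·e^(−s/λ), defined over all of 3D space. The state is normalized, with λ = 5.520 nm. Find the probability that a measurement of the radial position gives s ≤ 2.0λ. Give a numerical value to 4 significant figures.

P ≈ 0.1107

P = ∫ |φ|² 4πs² ds over s ≤ 2.0λ.
The full normalization integral is A²·[45·π·λ^7/2] = 1, fixing A².
Let u = s/λ; then A², 4π and the length scale all cancel, so P = ∫_{0}^{2.0} u^6·e^(-2·u) du ÷ ∫_{0}^{∞} u^6·e^(-2·u) du.
Using ∫ u^6·e^(-2·u) du = -(4·u^6 + 12·u^5 + 30·u^4 + 60·u^3 + 90·u^2 + 90·u + 45)·e^(-2·u)/8, the numerator is 45/8 - 2185·e^(-4)/8 and the denominator is 45/8.
Taking the ratio yields P = 0.11067.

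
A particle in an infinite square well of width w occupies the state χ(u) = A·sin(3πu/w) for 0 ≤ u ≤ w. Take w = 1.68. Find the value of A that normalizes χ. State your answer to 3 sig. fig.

A ≈ 1.09

The normalization condition is ∫|χ|² du = 1 from 0 to w.
Using sin²θ = (1 − cos 2θ)/2, carrying out the integral gives A² · w/2.
Setting this equal to 1 gives A² = 1/(w/2).
Substituting w = 1.68 gives A² = 1.190, so A = 1.091.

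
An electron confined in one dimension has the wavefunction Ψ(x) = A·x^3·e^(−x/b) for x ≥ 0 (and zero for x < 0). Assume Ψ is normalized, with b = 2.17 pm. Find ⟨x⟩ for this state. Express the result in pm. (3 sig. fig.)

⟨x⟩ ≈ 7.60 pm

By definition ⟨x⟩ = ∫ x |Ψ(x)|² dx.
With ∫₀^∞ x^7 e^(−αx) dx = 7!/α^8, evaluating both integrals, ⟨x⟩ = 7·b/2.
With b = 2.17, ⟨x⟩ = 7.595.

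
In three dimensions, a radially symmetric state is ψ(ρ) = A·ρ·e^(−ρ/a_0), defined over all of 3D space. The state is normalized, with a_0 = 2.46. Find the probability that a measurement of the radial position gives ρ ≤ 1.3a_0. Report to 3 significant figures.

P ≈ 0.123

P = ∫ |ψ|² 4πρ² dρ over ρ ≤ 1.3a_0.
The full normalization integral is A²·[3·π·a_0^5] = 1, fixing A².
Let u = ρ/a_0; then A², 4π and the length scale all cancel, so P = ∫_{0}^{1.3} u^4·e^(-2·u) du ÷ ∫_{0}^{∞} u^4·e^(-2·u) du.
Using ∫ u^4·e^(-2·u) du = -(u^4/2 + u^3 + 3·u^2/2 + 3·u/2 + 3/4)·e^(-2·u), the numerator is ≈ 0.091932 and the denominator is 3/4.
Taking the ratio yields P = 0.1226.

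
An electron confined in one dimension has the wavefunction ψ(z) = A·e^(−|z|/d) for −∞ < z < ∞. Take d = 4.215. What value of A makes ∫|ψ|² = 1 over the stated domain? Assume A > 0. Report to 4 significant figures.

Require ∫ |ψ|² dz = 1 over the whole domain.
Recall ∫₀^∞ z^m e^(−z/β) dz = m!·β^(m+1), with ψ = A·e^(−|z|/d), the integral evaluates to A²·[d].
Hence A² = 1/[d].
With d = 4.215: A² = 0.23725 and A = 0.48708.

A ≈ 0.4871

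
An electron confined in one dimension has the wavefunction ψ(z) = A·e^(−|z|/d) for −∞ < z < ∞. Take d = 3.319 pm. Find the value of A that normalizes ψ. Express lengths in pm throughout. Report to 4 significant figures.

A ≈ 0.5489 pm^(-1/2)

Require ∫ |ψ|² dz = 1 over the whole domain.
∫|ψ|² dz = A²·(d).
Setting this equal to 1 gives A² = 1/(d).
Substituting d = 3.319 gives A² = 0.30130, so A = 0.54890.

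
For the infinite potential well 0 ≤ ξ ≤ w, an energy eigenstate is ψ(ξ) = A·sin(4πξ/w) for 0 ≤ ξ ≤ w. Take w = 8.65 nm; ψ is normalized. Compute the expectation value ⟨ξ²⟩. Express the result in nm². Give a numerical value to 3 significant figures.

⟨ξ^2⟩ ≈ 24.7 nm^2

The expectation value is the |ψ|²-weighted average of ξ^2: ∫ ξ^2|ψ|² dξ.
Using sin²θ = (1 − cos 2θ)/2, the ratio of the moment integral to the normalization integral gives ⟨ξ²⟩ = -w^2/(32·π^2) + w^2/3.
With w = 8.65, ⟨ξ^2⟩ = 24.70.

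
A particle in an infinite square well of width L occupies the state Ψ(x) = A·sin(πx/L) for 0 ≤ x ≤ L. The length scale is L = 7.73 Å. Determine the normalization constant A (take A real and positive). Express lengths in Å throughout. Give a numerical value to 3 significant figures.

A ≈ 0.509 Å^(-1/2)

The normalization condition is ∫|Ψ|² dx = 1 from 0 to L.
∫|Ψ|² dx = A²·(L/2).
With L = 7.73: A² = 0.2587 and A = 0.5087.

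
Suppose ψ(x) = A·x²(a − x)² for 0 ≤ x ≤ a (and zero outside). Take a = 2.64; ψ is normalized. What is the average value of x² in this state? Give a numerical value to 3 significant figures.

⟨x^2⟩ ≈ 1.90

The expectation value is the |ψ|²-weighted average of x^2: ∫ x^2|ψ|² dx.
Since the A² factors cancel between numerator and denominator, ⟨x²⟩ = 3·a^2/11.
With a = 2.64, ⟨x^2⟩ = 1.901.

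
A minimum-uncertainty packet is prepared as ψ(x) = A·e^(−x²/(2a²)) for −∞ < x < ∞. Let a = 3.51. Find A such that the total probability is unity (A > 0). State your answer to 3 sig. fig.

The normalization condition is ∫|ψ|² dx = 1 from −∞ to ∞.
Using the Gaussian integral ∫_{−∞}^{∞} e^(−αx²) dx = √(π/α), carrying out the integral gives A² · √(π)·a.
With a = 3.51: A² = 0.1607 and A = 0.4009.

A ≈ 0.401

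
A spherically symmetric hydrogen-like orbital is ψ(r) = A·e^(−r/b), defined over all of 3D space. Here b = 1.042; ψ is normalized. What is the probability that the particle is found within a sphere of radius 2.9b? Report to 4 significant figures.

P ≈ 0.9285

Integrate the radial probability density 4πr²|ψ|² over r ≤ 2.9b.
A² is fixed by ∫₀^∞ 4πr²|ψ|² dr = 1, i.e. A² = (π·b^3)^(−1).
Substituting u = r/b, A², 4π and the length scale all cancel in the ratio: P = ∫_{0}^{2.9} u^2·e^(-2·u) du / ∫_{0}^{∞} u^2·e^(-2·u) du.
An antiderivative of u^2·e^(-2·u) is -(2·u^2 + 2·u + 1)·e^(-2·u)/4; evaluating from 0 to 2.9 gives 1/4 - 1181·e^(-29/5)/200, while the full integral is 1/4.
This evaluates to P = 0.92849.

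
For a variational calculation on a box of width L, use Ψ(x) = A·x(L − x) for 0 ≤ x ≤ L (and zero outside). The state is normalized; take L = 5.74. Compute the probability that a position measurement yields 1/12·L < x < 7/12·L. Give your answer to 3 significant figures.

P ≈ 0.648

P = ∫_{1/12·L}^{7/12·L} |Ψ(x)|² dx.
The normalization integral ∫|Ψ|²dx over the whole domain equals L^5/30·A², and A² cancels in the ratio.
Substituting u = x/L, A² and the length scale cancel in the ratio: P = ∫_{1/12}^{7/12} u^2·(1 - u)^2 du / ∫_{0}^{1} u^2·(1 - u)^2 du.
An antiderivative of u^2·(1 - u)^2 is u^3·(6·u^2 - 15·u + 10)/30; evaluating from 1/12 to 7/12 gives ≈ 0.021610, while the full integral is 1/30.
The result is P = 4481/6912.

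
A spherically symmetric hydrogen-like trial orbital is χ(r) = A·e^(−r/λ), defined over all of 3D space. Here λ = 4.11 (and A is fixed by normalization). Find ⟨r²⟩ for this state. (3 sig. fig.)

The expectation value is the |χ|²-weighted average of r^2: ∫ r^2|χ|² 4πr² dr.
Using ∫₀^∞ rⁿ e^(−αr) dr = n!/αⁿ⁺¹, the ratio of the moment integral to the normalization integral gives ⟨r²⟩ = 3·λ^2.
Putting λ = 4.11 gives 50.68.

⟨r^2⟩ ≈ 50.7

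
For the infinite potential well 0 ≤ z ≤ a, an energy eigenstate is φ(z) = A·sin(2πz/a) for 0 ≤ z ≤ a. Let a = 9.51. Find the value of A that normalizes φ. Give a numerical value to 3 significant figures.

The normalization condition is ∫|φ|² dz = 1 from 0 to a.
Using sin²θ = (1 − cos 2θ)/2, the integral (without the A² prefactor) comes out to a/2.
Substituting a = 9.51 gives A² = 0.2103, so A = 0.4586.

A ≈ 0.459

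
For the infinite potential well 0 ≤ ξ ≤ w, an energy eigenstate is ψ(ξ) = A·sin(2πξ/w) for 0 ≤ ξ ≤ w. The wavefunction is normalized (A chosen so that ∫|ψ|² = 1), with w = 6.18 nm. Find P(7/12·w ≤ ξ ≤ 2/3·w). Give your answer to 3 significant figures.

P = ∫_{7/12·w}^{2/3·w} |ψ(ξ)|² dξ.
The normalization integral ∫|ψ|²dξ over the whole domain equals w/2·A², and A² cancels in the ratio.
Substituting u = ξ/w, A² and the length scale cancel in the ratio: P = ∫_{7/12}^{2/3} sin(2·π·u)^2 du / ∫_{0}^{1} sin(2·π·u)^2 du.
An antiderivative of sin(2·π·u)^2 is u/2 - sin(4·π·u)/(8·π); evaluating from 7/12 to 2/3 gives 1/24, while the full integral is 1/2.
Taking the ratio, P = 1/12.

P ≈ 0.0833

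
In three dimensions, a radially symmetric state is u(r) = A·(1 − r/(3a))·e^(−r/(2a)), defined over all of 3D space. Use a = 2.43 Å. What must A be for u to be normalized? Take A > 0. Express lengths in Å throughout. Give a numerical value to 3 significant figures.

A ≈ 0.0912 Å^(-3/2)

The normalization condition is ∫|u|² 4πr² dr = 1 from 0 to ∞.
The angular integral contributes 4π, leaving ∫₀^∞ r²|u|² dr.
The integral (without the A² prefactor) comes out to 8·π·a^3/3.
Plugging in a = 2.43 yields A = 0.09121.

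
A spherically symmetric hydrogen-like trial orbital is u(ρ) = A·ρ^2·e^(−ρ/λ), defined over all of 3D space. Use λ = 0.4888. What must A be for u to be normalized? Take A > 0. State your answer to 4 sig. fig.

The normalization condition is ∫|u|² 4πρ² dρ = 1 from 0 to ∞.
The integral (without the A² prefactor) comes out to 45·π·λ^7/2.
Hence A² = 1/[45·π·λ^7/2].
Substituting λ = 0.4888 gives A² = 2.1220, so A = 1.4567.

A ≈ 1.457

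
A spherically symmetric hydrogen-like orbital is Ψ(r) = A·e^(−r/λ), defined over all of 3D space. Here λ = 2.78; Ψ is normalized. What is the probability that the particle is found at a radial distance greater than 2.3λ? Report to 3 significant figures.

P ≈ 0.163

With dV = 4πr²dr, the probability is ∫|Ψ|² dV over r > 2.3λ.
The full normalization integral is A²·[π·λ^3] = 1, fixing A².
Substituting u = r/λ, A², 4π and the length scale all cancel in the ratio: P = ∫_{2.3}^{∞} u^2·e^(-2·u) du / ∫_{0}^{∞} u^2·e^(-2·u) du.
An antiderivative of u^2·e^(-2·u) is -(2·u^2 + 2·u + 1)·e^(-2·u)/4; evaluating from 2.3 to ∞ gives 809·e^(-23/5)/200, while the full integral is 1/4.
Taking the ratio yields P = 0.1626.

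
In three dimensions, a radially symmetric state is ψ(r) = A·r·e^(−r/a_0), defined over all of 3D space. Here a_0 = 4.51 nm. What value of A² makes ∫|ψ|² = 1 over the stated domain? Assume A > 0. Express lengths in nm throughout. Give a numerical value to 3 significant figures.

A^2 ≈ 0.0000569 nm^(-5)

Require ∫ |ψ|² 4πr² dr = 1 over the whole domain.
The angular integral contributes 4π, leaving ∫₀^∞ r²|ψ|² dr.
Recall ∫₀^∞ r^m e^(−r/β) dr = m!·β^(m+1), with ψ = A·r·e^(−r/a_0), the integral evaluates to A²·[3·π·a_0^5].
Plugging in a_0 = 4.51 yields A = 0.007541.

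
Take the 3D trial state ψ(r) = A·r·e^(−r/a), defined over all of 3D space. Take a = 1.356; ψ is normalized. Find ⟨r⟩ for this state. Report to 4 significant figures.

⟨r⟩ = ∫ r |ψ|² 4πr² dr over the full domain.
Using ∫₀^∞ rⁿ e^(−αr) dr = n!/αⁿ⁺¹, since the A² factors cancel between numerator and denominator, ⟨r⟩ = 5·a/2.
With a = 1.356, ⟨r⟩ = 3.3900.

⟨r⟩ ≈ 3.390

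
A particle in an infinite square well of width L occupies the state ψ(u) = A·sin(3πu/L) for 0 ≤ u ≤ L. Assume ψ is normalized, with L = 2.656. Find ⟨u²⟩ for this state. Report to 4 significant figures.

⟨u²⟩ = ∫ u^2 |ψ|² du over the full domain.
With ∫₀^L sin²(nπu/L) du = L/2, evaluating both integrals, ⟨u²⟩ = -L^2/(18·π^2) + L^2/3.
With L = 2.656, ⟨u^2⟩ = 2.3117.

⟨u^2⟩ ≈ 2.312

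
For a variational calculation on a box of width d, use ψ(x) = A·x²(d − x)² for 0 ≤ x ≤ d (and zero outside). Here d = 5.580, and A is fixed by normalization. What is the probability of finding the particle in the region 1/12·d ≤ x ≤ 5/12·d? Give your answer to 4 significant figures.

|ψ|² is the probability density, so P = ∫_{1/12·d}^{5/12·d} |ψ|² dx.
Since A² = 1/(d^9/630), this is the region integral divided by the full normalization integral.
Let u = x/d; then A² and the length scale cancel, so P = ∫_{1/12}^{5/12} u^4·(1 - u)^4 du ÷ ∫_{0}^{1} u^4·(1 - u)^4 du.
With ∫ u^4·(1 - u)^4 du = u^5·(70·u^4 - 315·u^3 + 540·u^2 - 420·u + 126)/630 + C, the region integral is ≈ 0.000479286 and the full one is 1/630.
Evaluating gives P = 0.30195.

P ≈ 0.3019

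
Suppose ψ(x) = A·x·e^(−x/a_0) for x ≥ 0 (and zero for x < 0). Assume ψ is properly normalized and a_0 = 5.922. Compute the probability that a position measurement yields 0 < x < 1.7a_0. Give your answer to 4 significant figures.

P ≈ 0.6603

P = ∫_{0}^{1.7a_0} |ψ(x)|² dx.
The normalization integral ∫|ψ|²dx over the whole domain equals a_0^3/4·A², and A² cancels in the ratio.
Substituting u = x/a_0, A² and the length scale cancel in the ratio: P = ∫_{0}^{1.7} u^2·e^(-2·u) du / ∫_{0}^{∞} u^2·e^(-2·u) du.
With ∫ u^2·e^(-2·u) du = -(2·u^2 + 2·u + 1)·e^(-2·u)/4 + C, the region integral is 1/4 - 509·e^(-17/5)/200 and the full one is 1/4.
The result is P = 0.66026.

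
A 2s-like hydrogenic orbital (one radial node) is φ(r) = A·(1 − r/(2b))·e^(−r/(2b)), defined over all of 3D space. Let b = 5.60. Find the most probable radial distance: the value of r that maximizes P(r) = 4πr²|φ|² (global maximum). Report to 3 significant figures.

Differentiate P(r) = 4πr²|φ|² with respect to r and set to zero.
This gives r = b·(√(5) + 3).
With b = 5.60, the most probable radial distance is 29.32.

r ≈ 29.3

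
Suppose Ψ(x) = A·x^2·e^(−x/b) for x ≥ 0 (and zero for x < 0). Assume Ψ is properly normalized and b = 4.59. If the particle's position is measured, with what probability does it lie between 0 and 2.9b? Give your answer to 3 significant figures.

P ≈ 0.687

|Ψ|² is the probability density, so P = ∫_{0}^{2.9b} |Ψ|² dx.
The normalization integral ∫|Ψ|²dx over the whole domain equals 3·b^5/4·A², and A² cancels in the ratio.
Substituting u = x/b, A² and the length scale cancel in the ratio: P = ∫_{0}^{2.9} u^4·e^(-2·u) du / ∫_{0}^{∞} u^4·e^(-2·u) du.
Using ∫ u^4·e^(-2·u) du = -(u^4/2 + u^3 + 3·u^2/2 + 3·u/2 + 3/4)·e^(-2·u), the numerator is ≈ 0.51546 and the denominator is 3/4.
The result is P = 0.6873.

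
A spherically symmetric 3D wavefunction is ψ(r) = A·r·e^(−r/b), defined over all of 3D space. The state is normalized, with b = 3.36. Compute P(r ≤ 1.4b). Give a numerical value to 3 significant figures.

Integrate the radial probability density 4πr²|ψ|² over r ≤ 1.4b.
A² is fixed by ∫₀^∞ 4πr²|ψ|² dr = 1, i.e. A² = (3·π·b^5)^(−1).
Let u = r/b; then A², 4π and the length scale all cancel, so P = ∫_{0}^{1.4} u^4·e^(-2·u) du ÷ ∫_{0}^{∞} u^4·e^(-2·u) du.
With ∫ u^4·e^(-2·u) du = -(u^4/2 + u^3 + 3·u^2/2 + 3·u/2 + 3/4)·e^(-2·u) + C, the region integral is ≈ 0.11424 and the full one is 3/4.
The region integral divided by the full integral gives P = 0.1523.

P ≈ 0.152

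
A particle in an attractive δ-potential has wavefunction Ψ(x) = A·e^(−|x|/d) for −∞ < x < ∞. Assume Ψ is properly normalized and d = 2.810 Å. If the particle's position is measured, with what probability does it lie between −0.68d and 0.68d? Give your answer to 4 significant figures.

The probability is P = ∫ |Ψ|² dx over [−0.68d, 0.68d].
Since A² = 1/(d), this is the region integral divided by the full normalization integral.
Both integrals are even about x = 0, so only the x ≥ 0 halves are needed (the factors of 2 cancel). Substituting u = x/d, A² and the length scale cancel in the ratio: P = ∫_{0}^{0.68} e^(-2·u) du / ∫_{0}^{∞} e^(-2·u) du.
Using ∫ e^(-2·u) du = -e^(-2·u)/2, the numerator is 1/2 - e^(-34/25)/2 and the denominator is 1/2.
Taking the ratio, P = 0.74334.

P ≈ 0.7433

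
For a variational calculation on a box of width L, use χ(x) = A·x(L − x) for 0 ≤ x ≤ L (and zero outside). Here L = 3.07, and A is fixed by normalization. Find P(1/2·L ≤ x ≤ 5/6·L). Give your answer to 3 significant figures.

|χ|² is the probability density, so P = ∫_{1/2·L}^{5/6·L} |χ|² dx.
The normalization integral ∫|χ|²dx over the whole domain equals L^5/30·A², and A² cancels in the ratio.
Substituting u = x/L, A² and the length scale cancel in the ratio: P = ∫_{1/2}^{5/6} u^2·(1 - u)^2 du / ∫_{0}^{1} u^2·(1 - u)^2 du.
An antiderivative of u^2·(1 - u)^2 is u^3·(6·u^2 - 15·u + 10)/30; evaluating from 1/2 to 5/6 gives ≈ 0.015484, while the full integral is 1/30.
Evaluating gives P = 301/648.

P ≈ 0.465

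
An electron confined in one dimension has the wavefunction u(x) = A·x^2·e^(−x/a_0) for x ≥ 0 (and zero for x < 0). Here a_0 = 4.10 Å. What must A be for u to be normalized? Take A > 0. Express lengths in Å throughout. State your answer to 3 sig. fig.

Require ∫ |u|² dx = 1 over the whole domain.
Carrying out the integral gives A² · 3·a_0^5/4.
Hence A² = 1/[3·a_0^5/4].
Substituting a_0 = 4.10 gives A² = 0.001151, so A = 0.03392.

A ≈ 0.0339 Å^(-5/2)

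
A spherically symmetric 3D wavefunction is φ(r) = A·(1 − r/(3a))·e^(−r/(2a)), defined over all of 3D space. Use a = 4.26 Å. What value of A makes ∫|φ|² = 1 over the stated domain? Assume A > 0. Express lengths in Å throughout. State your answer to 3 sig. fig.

A ≈ 0.0393 Å^(-3/2)

The normalization condition is ∫|φ|² 4πr² dr = 1 from 0 to ∞.
The integral (without the A² prefactor) comes out to 8·π·a^3/3.
So A² = (8·π·a^3/3)^(−1).
With a = 4.26: A² = 0.001544 and A = 0.03929.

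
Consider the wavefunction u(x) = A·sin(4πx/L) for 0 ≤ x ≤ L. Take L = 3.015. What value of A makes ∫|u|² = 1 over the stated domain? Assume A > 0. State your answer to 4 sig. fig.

A ≈ 0.8145

Require ∫ |u|² dx = 1 over the whole domain.
With u = A·sin(4πx/L), the integral evaluates to A²·[L/2].
Substituting L = 3.015 gives A² = 0.66335, so A = 0.81446.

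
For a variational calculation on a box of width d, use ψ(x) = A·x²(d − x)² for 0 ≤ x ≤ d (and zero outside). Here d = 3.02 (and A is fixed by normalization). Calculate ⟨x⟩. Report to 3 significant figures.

The expectation value is the |ψ|²-weighted average of x: ∫ x|ψ|² dx.
Expanding the polynomial and integrating term by term, since the A² factors cancel between numerator and denominator, ⟨x⟩ = d/2.
With d = 3.02, ⟨x⟩ = 1.510.

⟨x⟩ ≈ 1.51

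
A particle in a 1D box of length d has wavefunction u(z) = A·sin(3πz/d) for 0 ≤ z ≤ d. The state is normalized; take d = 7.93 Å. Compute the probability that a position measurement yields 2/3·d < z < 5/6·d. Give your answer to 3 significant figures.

P ≈ 0.167

P = ∫_{2/3·d}^{5/6·d} |u(z)|² dz.
With A² fixed by ∫|u|² = 1, i.e. A² = (d/2)^(−1), substitute and integrate.
Let t = z/d; then A² and the length scale cancel, so P = ∫_{2/3}^{5/6} sin(3·π·t)^2 dt ÷ ∫_{0}^{1} sin(3·π·t)^2 dt.
Using ∫ sin(3·π·t)^2 dt = t/2 - sin(6·π·t)/(12·π), the numerator is 1/12 and the denominator is 1/2.
Taking the ratio, P = 1/6.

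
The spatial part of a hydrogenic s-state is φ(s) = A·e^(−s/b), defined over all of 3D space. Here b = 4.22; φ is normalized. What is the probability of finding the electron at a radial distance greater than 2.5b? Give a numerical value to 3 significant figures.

P ≈ 0.125

Integrate the radial probability density 4πs²|φ|² over s > 2.5b.
The full normalization integral is A²·[π·b^3] = 1, fixing A².
Let u = s/b; then A², 4π and the length scale all cancel, so P = ∫_{2.5}^{∞} u^2·e^(-2·u) du ÷ ∫_{0}^{∞} u^2·e^(-2·u) du.
An antiderivative of u^2·e^(-2·u) is -(2·u^2 + 2·u + 1)·e^(-2·u)/4; evaluating from 2.5 to ∞ gives 37·e^(-5)/8, while the full integral is 1/4.
This evaluates to P = 0.1247.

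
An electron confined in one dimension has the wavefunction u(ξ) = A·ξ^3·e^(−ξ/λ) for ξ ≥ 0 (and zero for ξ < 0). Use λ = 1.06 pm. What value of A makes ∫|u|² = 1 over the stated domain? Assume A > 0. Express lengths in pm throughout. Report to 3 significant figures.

A ≈ 0.344 pm^(-7/2)

Require ∫ |u|² dξ = 1 over the whole domain.
The integral (without the A² prefactor) comes out to 45·λ^7/8.
Setting this equal to 1 gives A² = 1/(45·λ^7/8).
Substituting λ = 1.06 gives A² = 0.1182, so A = 0.3438.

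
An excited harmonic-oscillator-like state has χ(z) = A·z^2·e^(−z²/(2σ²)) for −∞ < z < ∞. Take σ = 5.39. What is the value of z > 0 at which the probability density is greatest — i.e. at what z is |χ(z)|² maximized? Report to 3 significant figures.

The maximum of |χ(z)|² occurs where its derivative vanishes.
This gives z = √(2)·σ.
With σ = 5.39, the value of z > 0 at which the probability density is greatest is 7.623.

z ≈ 7.62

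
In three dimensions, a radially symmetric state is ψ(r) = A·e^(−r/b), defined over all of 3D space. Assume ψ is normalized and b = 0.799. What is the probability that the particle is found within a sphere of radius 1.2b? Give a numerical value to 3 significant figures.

With dV = 4πr²dr, the probability is ∫|ψ|² dV over r ≤ 1.2b.
A² is fixed by ∫₀^∞ 4πr²|ψ|² dr = 1, i.e. A² = (π·b^3)^(−1).
In terms of u = r/b (A², 4π and the length scale all cancel between numerator and denominator), P = [∫_{0}^{1.2} u^2·e^(-2·u) du] / [∫_{0}^{∞} u^2·e^(-2·u) du].
Using ∫ u^2·e^(-2·u) du = -(2·u^2 + 2·u + 1)·e^(-2·u)/4, the numerator is 1/4 - 157·e^(-12/5)/100 and the denominator is 1/4.
The region integral divided by the full integral gives P = 0.4303.

P ≈ 0.430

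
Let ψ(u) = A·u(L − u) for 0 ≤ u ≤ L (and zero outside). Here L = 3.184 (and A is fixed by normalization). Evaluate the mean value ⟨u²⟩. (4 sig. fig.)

⟨u^2⟩ ≈ 2.897

⟨u²⟩ = ∫ u^2 |ψ|² du over the full domain.
Expanding the polynomial and integrating term by term, the ratio of the moment integral to the normalization integral gives ⟨u²⟩ = 2·L^2/7.
With L = 3.184, ⟨u^2⟩ = 2.8965.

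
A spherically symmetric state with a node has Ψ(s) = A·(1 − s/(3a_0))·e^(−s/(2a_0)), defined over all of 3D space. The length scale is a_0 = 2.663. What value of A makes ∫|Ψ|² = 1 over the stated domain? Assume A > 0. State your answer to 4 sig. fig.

A ≈ 0.07950

We need A² ∫|f|² 4πs² ds = 1, taking the integral from 0 to ∞.
(Spherical symmetry: dV = 4πs² ds.)
The integral (without the A² prefactor) comes out to 8·π·a_0^3/3.
Setting this equal to 1 gives A² = 1/(8·π·a_0^3/3).
With a_0 = 2.663: A² = 0.0063207 and A = 0.079503.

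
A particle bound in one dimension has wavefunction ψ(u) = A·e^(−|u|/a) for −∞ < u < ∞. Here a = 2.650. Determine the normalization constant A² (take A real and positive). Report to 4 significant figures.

Normalization requires ∫|ψ|² du = 1, integrated from −∞ to ∞.
With ∫₀^∞ u^0 e^(−αu) du = 0!/α^1, ∫|ψ|² du = A²·(a).
Hence A² = 1/[a].
Plugging in a = 2.650 yields A = 0.61430.

A^2 ≈ 0.3774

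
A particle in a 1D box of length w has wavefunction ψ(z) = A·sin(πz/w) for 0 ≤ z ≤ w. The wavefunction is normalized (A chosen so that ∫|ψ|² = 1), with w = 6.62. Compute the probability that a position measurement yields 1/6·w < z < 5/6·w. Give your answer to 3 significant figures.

P ≈ 0.942

The probability is P = ∫ |ψ|² dz over [1/6·w, 5/6·w].
Since A² = 1/(w/2), this is the region integral divided by the full normalization integral.
In terms of u = z/w (A² and the length scale cancel between numerator and denominator), P = [∫_{1/6}^{5/6} sin(π·u)^2 du] / [∫_{0}^{1} sin(π·u)^2 du].
Using ∫ sin(π·u)^2 du = u/2 - sin(2·π·u)/(4·π), the numerator is √(3)/(4·π) + 1/3 and the denominator is 1/2.
Taking the ratio, P = √(3)/(2·π) + 2/3.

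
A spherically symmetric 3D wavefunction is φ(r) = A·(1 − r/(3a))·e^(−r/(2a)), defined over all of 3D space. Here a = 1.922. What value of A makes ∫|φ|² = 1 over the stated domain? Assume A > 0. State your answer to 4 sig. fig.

A ≈ 0.1297

Require ∫ |φ|² 4πr² dr = 1 over the whole domain.
(Spherical symmetry: dV = 4πr² dr.)
Recall ∫₀^∞ r^m e^(−r/β) dr = m!·β^(m+1), carrying out the integral gives A² · 8·π·a^3/3.
Setting this equal to 1 gives A² = 1/(8·π·a^3/3).
With a = 1.922: A² = 0.016812 and A = 0.12966.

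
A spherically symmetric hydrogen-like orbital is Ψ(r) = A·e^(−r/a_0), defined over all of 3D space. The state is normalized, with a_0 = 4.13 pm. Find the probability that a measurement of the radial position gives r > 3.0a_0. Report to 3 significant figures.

Integrate the radial probability density 4πr²|Ψ|² over r > 3.0a_0.
The full normalization integral is A²·[π·a_0^3] = 1, fixing A².
In terms of u = r/a_0 (A², 4π and the length scale all cancel between numerator and denominator), P = [∫_{3.0}^{∞} u^2·e^(-2·u) du] / [∫_{0}^{∞} u^2·e^(-2·u) du].
Using ∫ u^2·e^(-2·u) du = -(2·u^2 + 2·u + 1)·e^(-2·u)/4, the numerator is 25·e^(-6)/4 and the denominator is 1/4.
Taking the ratio yields P = 0.06197.

P ≈ 0.0620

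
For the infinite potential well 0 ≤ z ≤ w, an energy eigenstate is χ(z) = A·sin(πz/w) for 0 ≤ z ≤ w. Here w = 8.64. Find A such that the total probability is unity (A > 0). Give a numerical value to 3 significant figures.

A ≈ 0.481

We need A² ∫|f|² dz = 1, taking the integral from 0 to w.
With ∫₀^w sin²(nπz/w) dz = w/2, with χ = A·sin(πz/w), the integral evaluates to A²·[w/2].
Hence A² = 1/[w/2].
Plugging in w = 8.64 yields A = 0.4811.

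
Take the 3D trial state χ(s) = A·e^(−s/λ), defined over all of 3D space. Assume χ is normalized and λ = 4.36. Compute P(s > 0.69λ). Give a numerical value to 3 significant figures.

P = ∫ |χ|² 4πs² ds over s > 0.69λ.
Normalization gives A² = 1/(π·λ^3).
Substituting u = s/λ, A², 4π and the length scale all cancel in the ratio: P = ∫_{0.69}^{∞} u^2·e^(-2·u) du / ∫_{0}^{∞} u^2·e^(-2·u) du.
With ∫ u^2·e^(-2·u) du = -(2·u^2 + 2·u + 1)·e^(-2·u)/4 + C, the region integral is ≈ 0.20958 and the full one is 1/4.
The region integral divided by the full integral gives P = 0.8383.

P ≈ 0.838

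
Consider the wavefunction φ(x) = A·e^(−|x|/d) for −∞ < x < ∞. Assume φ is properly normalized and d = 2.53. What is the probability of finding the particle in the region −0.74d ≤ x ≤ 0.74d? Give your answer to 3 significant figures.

P ≈ 0.772

The probability is P = ∫ |φ|² dx over [−0.74d, 0.74d].
With A² fixed by ∫|φ|² = 1, i.e. A² = (d)^(−1), substitute and integrate.
Both integrals are even about x = 0, so only the x ≥ 0 halves are needed (the factors of 2 cancel). Substituting u = x/d, A² and the length scale cancel in the ratio: P = ∫_{0}^{0.74} e^(-2·u) du / ∫_{0}^{∞} e^(-2·u) du.
With ∫ e^(-2·u) du = -e^(-2·u)/2 + C, the region integral is 1/2 - e^(-37/25)/2 and the full one is 1/2.
Evaluating gives P = 0.7724.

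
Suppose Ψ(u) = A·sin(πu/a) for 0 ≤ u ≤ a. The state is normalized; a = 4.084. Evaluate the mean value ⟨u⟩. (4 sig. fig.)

The expectation value is the |Ψ|²-weighted average of u: ∫ u|Ψ|² du.
Using sin²θ = (1 − cos 2θ)/2, evaluating both integrals, ⟨u⟩ = a/2.
With a = 4.084, ⟨u⟩ = 2.0420.

⟨u⟩ ≈ 2.042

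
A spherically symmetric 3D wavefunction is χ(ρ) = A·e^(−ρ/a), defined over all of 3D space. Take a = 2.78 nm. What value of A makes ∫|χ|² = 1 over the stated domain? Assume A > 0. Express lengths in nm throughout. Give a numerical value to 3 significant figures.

A ≈ 0.122 nm^(-3/2)

Require ∫ |χ|² 4πρ² dρ = 1 over the whole domain.
The angular integral contributes 4π, leaving ∫₀^∞ ρ²|χ|² dρ.
∫|χ|² 4πρ² dρ = A²·(π·a^3).
So A² = (π·a^3)^(−1).
Plugging in a = 2.78 yields A = 0.1217.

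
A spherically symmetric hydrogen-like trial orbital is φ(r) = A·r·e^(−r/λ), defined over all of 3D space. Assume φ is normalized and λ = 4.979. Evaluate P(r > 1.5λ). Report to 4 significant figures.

P ≈ 0.8153

Integrate the radial probability density 4πr²|φ|² over r > 1.5λ.
The full normalization integral is A²·[3·π·λ^5] = 1, fixing A².
Let u = r/λ; then A², 4π and the length scale all cancel, so P = ∫_{1.5}^{∞} u^4·e^(-2·u) du ÷ ∫_{0}^{∞} u^4·e^(-2·u) du.
An antiderivative of u^4·e^(-2·u) is -(u^4/2 + u^3 + 3·u^2/2 + 3·u/2 + 3/4)·e^(-2·u); evaluating from 1.5 to ∞ gives 393·e^(-3)/32, while the full integral is 3/4.
Taking the ratio yields P = 0.81526.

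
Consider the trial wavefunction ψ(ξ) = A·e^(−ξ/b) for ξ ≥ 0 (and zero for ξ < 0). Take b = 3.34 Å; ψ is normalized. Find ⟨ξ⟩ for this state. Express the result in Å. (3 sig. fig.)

⟨ξ⟩ ≈ 1.67 Å

By definition ⟨ξ⟩ = ∫ ξ |ψ(ξ)|² dξ.
With ∫₀^∞ ξ^1 e^(−αξ) dξ = 1!/α^2, the ratio of the moment integral to the normalization integral gives ⟨ξ⟩ = b/2.
Putting b = 3.34 gives 1.670.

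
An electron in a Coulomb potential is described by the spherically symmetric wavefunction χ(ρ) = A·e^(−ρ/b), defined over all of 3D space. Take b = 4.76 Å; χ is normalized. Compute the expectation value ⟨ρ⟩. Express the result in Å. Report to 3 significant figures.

⟨ρ⟩ ≈ 7.14 Å

The expectation value is the |χ|²-weighted average of ρ: ∫ ρ|χ|² 4πρ² dρ.
Since the A² factors cancel between numerator and denominator, ⟨ρ⟩ = 3·b/2.
Putting b = 4.76 gives 7.140.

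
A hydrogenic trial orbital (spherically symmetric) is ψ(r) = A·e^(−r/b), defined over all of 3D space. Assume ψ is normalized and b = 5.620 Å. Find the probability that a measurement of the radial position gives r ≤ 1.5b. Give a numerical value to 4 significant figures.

Integrate the radial probability density 4πr²|ψ|² over r ≤ 1.5b.
Normalization gives A² = 1/(π·b^3).
Substituting u = r/b, A², 4π and the length scale all cancel in the ratio: P = ∫_{0}^{1.5} u^2·e^(-2·u) du / ∫_{0}^{∞} u^2·e^(-2·u) du.
With ∫ u^2·e^(-2·u) du = -(2·u^2 + 2·u + 1)·e^(-2·u)/4 + C, the region integral is 1/4 - 17·e^(-3)/8 and the full one is 1/4.
Taking the ratio yields P = 0.57681.

P ≈ 0.5768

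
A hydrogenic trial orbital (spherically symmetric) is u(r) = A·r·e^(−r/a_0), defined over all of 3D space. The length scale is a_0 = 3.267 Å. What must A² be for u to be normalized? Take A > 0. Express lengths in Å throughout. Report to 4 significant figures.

We need A² ∫|f|² 4πr² dr = 1, taking the integral from 0 to ∞.
In 3D with spherical symmetry the volume element is 4πr² dr.
∫|u|² 4πr² dr = A²·(3·π·a_0^5).
Setting this equal to 1 gives A² = 1/(3·π·a_0^5).
Plugging in a_0 = 3.267 yields A = 0.016885.

A^2 ≈ 0.0002851 Å^(-5)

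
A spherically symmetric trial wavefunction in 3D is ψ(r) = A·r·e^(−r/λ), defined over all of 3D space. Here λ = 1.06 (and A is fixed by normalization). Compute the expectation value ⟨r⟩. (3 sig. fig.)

By definition ⟨r⟩ = ∫ r |ψ(r)|² 4πr² dr.
Recall ∫₀^∞ r^m e^(−r/β) dr = m!·β^(m+1), the ratio of the moment integral to the normalization integral gives ⟨r⟩ = 5·λ/2.
With λ = 1.06, ⟨r⟩ = 2.650.

⟨r⟩ ≈ 2.65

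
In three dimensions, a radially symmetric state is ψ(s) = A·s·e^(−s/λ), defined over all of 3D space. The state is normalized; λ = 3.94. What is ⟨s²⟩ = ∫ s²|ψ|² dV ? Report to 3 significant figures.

⟨s^2⟩ ≈ 116

⟨s²⟩ = ∫ s^2 |ψ|² 4πs² ds over the full domain.
Using ∫₀^∞ sⁿ e^(−αs) ds = n!/αⁿ⁺¹, evaluating both integrals, ⟨s²⟩ = 15·λ^2/2.
Putting λ = 3.94 gives 116.4.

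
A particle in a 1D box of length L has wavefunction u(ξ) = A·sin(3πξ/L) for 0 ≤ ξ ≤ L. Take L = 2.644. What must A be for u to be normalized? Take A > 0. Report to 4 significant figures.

Normalization requires ∫|u|² dξ = 1, integrated from 0 to L.
Using sin²θ = (1 − cos 2θ)/2, with u = A·sin(3πξ/L), the integral evaluates to A²·[L/2].
So A² = (L/2)^(−1).
Substituting L = 2.644 gives A² = 0.75643, so A = 0.86973.

A ≈ 0.8697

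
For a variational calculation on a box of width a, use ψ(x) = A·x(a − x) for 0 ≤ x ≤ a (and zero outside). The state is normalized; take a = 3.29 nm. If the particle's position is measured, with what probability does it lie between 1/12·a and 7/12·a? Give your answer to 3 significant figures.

The probability is P = ∫ |ψ|² dx over [1/12·a, 7/12·a].
Since A² = 1/(a^5/30), this is the region integral divided by the full normalization integral.
In terms of u = x/a (A² and the length scale cancel between numerator and denominator), P = [∫_{1/12}^{7/12} u^2·(1 - u)^2 du] / [∫_{0}^{1} u^2·(1 - u)^2 du].
An antiderivative of u^2·(1 - u)^2 is u^3·(6·u^2 - 15·u + 10)/30; evaluating from 1/12 to 7/12 gives ≈ 0.021610, while the full integral is 1/30.
Evaluating gives P = 4481/6912.

P ≈ 0.648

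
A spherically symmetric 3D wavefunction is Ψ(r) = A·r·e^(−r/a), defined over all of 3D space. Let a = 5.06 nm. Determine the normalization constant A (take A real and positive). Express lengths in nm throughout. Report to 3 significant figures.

Require ∫ |Ψ|² 4πr² dr = 1 over the whole domain.
(Spherical symmetry: dV = 4πr² dr.)
With ∫₀^∞ r^4 e^(−αr) dr = 4!/α^5, the integral (without the A² prefactor) comes out to 3·π·a^5.
Setting this equal to 1 gives A² = 1/(3·π·a^5).
Plugging in a = 5.06 yields A = 0.005656.

A ≈ 0.00566 nm^(-5/2)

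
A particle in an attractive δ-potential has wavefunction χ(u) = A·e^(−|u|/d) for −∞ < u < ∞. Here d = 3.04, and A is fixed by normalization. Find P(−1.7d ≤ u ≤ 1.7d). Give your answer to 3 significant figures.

P ≈ 0.967

The probability is P = ∫ |χ|² du over [−1.7d, 1.7d].
Since A² = 1/(d), this is the region integral divided by the full normalization integral.
Both integrals are even about u = 0, so only the u ≥ 0 halves are needed (the factors of 2 cancel). Let t = u/d; then A² and the length scale cancel, so P = ∫_{0}^{1.7} e^(-2·t) dt ÷ ∫_{0}^{∞} e^(-2·t) dt.
Using ∫ e^(-2·t) dt = -e^(-2·t)/2, the numerator is 1/2 - e^(-17/5)/2 and the denominator is 1/2.
This works out to P = 0.9666.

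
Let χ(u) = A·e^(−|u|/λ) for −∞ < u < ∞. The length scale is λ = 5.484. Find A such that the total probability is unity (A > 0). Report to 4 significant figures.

A ≈ 0.4270

Require ∫ |χ|² du = 1 over the whole domain.
Carrying out the integral gives A² · λ.
Hence A² = 1/[λ].
Plugging in λ = 5.484 yields A = 0.42702.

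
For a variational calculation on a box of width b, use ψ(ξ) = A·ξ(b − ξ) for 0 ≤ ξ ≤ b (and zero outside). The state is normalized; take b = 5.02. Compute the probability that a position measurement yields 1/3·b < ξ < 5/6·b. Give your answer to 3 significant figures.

The probability is P = ∫ |ψ|² dξ over [1/3·b, 5/6·b].
With A² fixed by ∫|ψ|² = 1, i.e. A² = (b^5/30)^(−1), substitute and integrate.
In terms of u = ξ/b (A² and the length scale cancel between numerator and denominator), P = [∫_{1/3}^{5/6} u^2·(1 - u)^2 du] / [∫_{0}^{1} u^2·(1 - u)^2 du].
Using ∫ u^2·(1 - u)^2 du = u^3·(6·u^2 - 15·u + 10)/30, the numerator is 163/6480 and the denominator is 1/30.
This works out to P = 163/216.

P ≈ 0.755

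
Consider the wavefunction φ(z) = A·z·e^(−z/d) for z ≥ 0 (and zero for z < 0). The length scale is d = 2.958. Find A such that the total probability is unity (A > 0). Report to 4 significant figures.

A ≈ 0.3931

Normalization requires ∫|φ|² dz = 1, integrated from 0 to ∞.
Recall ∫₀^∞ z^m e^(−z/β) dz = m!·β^(m+1), with φ = A·z·e^(−z/d), the integral evaluates to A²·[d^3/4].
So A² = (d^3/4)^(−1).
With d = 2.958: A² = 0.15455 and A = 0.39313.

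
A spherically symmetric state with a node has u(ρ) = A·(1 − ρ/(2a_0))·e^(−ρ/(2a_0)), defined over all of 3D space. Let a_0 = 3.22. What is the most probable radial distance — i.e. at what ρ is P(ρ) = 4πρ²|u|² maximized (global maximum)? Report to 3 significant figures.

ρ ≈ 16.9

Set d/dρ [P(ρ) = 4πρ²|u|²] = 0 and solve for ρ > 0.
Solving yields ρ = a_0·(√(5) + 3).
With a_0 = 3.22, the most probable radial distance is 16.86.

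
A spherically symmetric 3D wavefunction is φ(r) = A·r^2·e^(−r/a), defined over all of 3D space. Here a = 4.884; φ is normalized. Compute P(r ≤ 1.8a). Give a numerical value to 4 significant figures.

P ≈ 0.07327

P = ∫ |φ|² 4πr² dr over r ≤ 1.8a.
The full normalization integral is A²·[45·π·a^7/2] = 1, fixing A².
Let u = r/a; then A², 4π and the length scale all cancel, so P = ∫_{0}^{1.8} u^6·e^(-2·u) du ÷ ∫_{0}^{∞} u^6·e^(-2·u) du.
An antiderivative of u^6·e^(-2·u) is -(4·u^6 + 12·u^5 + 30·u^4 + 60·u^3 + 90·u^2 + 90·u + 45)·e^(-2·u)/8; evaluating from 0 to 1.8 gives ≈ 0.412163, while the full integral is 45/8.
This evaluates to P = 0.073273.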